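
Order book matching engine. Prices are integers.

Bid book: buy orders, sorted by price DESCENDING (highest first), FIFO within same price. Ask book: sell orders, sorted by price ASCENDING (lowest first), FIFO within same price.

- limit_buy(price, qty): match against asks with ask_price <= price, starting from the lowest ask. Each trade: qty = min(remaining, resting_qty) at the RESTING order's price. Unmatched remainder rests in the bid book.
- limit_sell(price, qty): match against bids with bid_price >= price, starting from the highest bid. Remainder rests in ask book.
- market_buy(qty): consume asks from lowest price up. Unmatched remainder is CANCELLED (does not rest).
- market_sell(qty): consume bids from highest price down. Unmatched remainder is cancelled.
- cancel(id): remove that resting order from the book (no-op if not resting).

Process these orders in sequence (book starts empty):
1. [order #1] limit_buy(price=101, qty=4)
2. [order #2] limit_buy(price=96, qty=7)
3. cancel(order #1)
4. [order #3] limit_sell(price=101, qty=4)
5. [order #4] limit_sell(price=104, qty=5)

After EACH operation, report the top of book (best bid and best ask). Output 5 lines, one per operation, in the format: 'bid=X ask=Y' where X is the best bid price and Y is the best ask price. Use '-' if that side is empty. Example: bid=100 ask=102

Answer: bid=101 ask=-
bid=101 ask=-
bid=96 ask=-
bid=96 ask=101
bid=96 ask=101

Derivation:
After op 1 [order #1] limit_buy(price=101, qty=4): fills=none; bids=[#1:4@101] asks=[-]
After op 2 [order #2] limit_buy(price=96, qty=7): fills=none; bids=[#1:4@101 #2:7@96] asks=[-]
After op 3 cancel(order #1): fills=none; bids=[#2:7@96] asks=[-]
After op 4 [order #3] limit_sell(price=101, qty=4): fills=none; bids=[#2:7@96] asks=[#3:4@101]
After op 5 [order #4] limit_sell(price=104, qty=5): fills=none; bids=[#2:7@96] asks=[#3:4@101 #4:5@104]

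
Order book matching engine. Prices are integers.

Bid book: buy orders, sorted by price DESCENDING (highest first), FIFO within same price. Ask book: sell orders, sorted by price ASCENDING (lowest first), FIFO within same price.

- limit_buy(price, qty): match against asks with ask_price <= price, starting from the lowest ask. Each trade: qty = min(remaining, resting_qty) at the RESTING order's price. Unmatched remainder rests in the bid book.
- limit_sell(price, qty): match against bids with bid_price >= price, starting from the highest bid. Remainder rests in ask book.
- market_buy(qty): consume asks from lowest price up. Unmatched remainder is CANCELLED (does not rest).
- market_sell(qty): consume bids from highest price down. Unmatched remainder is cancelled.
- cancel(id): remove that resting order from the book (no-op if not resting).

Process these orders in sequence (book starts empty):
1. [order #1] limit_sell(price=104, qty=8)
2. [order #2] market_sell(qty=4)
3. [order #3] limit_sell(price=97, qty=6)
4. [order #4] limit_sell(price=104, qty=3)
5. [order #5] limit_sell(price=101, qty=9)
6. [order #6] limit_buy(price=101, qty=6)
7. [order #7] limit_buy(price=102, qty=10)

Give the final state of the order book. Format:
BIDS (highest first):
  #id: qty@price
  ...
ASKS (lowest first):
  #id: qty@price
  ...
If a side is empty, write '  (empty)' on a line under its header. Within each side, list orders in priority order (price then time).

After op 1 [order #1] limit_sell(price=104, qty=8): fills=none; bids=[-] asks=[#1:8@104]
After op 2 [order #2] market_sell(qty=4): fills=none; bids=[-] asks=[#1:8@104]
After op 3 [order #3] limit_sell(price=97, qty=6): fills=none; bids=[-] asks=[#3:6@97 #1:8@104]
After op 4 [order #4] limit_sell(price=104, qty=3): fills=none; bids=[-] asks=[#3:6@97 #1:8@104 #4:3@104]
After op 5 [order #5] limit_sell(price=101, qty=9): fills=none; bids=[-] asks=[#3:6@97 #5:9@101 #1:8@104 #4:3@104]
After op 6 [order #6] limit_buy(price=101, qty=6): fills=#6x#3:6@97; bids=[-] asks=[#5:9@101 #1:8@104 #4:3@104]
After op 7 [order #7] limit_buy(price=102, qty=10): fills=#7x#5:9@101; bids=[#7:1@102] asks=[#1:8@104 #4:3@104]

Answer: BIDS (highest first):
  #7: 1@102
ASKS (lowest first):
  #1: 8@104
  #4: 3@104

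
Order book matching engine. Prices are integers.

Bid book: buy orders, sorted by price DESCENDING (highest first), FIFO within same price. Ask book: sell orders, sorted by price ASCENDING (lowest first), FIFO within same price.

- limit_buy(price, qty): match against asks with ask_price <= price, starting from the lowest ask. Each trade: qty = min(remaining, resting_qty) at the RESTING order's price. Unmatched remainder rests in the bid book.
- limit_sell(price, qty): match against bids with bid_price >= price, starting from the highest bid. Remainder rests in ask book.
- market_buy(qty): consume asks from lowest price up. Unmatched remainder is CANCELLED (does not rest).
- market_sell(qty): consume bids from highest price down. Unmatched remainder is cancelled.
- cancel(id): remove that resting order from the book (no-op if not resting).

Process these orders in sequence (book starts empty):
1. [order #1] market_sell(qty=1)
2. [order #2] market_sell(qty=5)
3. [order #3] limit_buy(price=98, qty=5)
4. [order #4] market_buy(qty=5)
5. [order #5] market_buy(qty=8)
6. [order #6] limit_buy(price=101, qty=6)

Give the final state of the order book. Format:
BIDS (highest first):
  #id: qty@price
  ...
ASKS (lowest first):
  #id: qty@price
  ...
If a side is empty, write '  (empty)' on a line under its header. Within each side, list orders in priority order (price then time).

After op 1 [order #1] market_sell(qty=1): fills=none; bids=[-] asks=[-]
After op 2 [order #2] market_sell(qty=5): fills=none; bids=[-] asks=[-]
After op 3 [order #3] limit_buy(price=98, qty=5): fills=none; bids=[#3:5@98] asks=[-]
After op 4 [order #4] market_buy(qty=5): fills=none; bids=[#3:5@98] asks=[-]
After op 5 [order #5] market_buy(qty=8): fills=none; bids=[#3:5@98] asks=[-]
After op 6 [order #6] limit_buy(price=101, qty=6): fills=none; bids=[#6:6@101 #3:5@98] asks=[-]

Answer: BIDS (highest first):
  #6: 6@101
  #3: 5@98
ASKS (lowest first):
  (empty)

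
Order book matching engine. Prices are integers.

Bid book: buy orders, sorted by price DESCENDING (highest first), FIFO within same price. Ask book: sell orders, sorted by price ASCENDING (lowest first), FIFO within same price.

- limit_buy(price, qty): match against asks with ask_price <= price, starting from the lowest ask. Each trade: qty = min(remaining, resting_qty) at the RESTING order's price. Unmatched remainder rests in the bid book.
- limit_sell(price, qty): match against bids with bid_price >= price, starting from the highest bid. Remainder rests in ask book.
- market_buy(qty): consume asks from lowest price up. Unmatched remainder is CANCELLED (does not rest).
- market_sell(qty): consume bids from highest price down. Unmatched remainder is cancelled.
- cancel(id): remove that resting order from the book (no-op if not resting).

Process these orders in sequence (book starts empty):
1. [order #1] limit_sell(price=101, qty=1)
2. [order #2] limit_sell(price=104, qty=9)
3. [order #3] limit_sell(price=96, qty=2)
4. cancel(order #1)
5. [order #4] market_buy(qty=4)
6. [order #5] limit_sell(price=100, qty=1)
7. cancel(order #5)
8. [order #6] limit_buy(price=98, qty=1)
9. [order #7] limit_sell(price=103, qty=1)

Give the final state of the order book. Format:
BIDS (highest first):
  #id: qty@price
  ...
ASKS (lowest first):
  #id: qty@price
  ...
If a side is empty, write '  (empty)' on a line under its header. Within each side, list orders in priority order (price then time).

After op 1 [order #1] limit_sell(price=101, qty=1): fills=none; bids=[-] asks=[#1:1@101]
After op 2 [order #2] limit_sell(price=104, qty=9): fills=none; bids=[-] asks=[#1:1@101 #2:9@104]
After op 3 [order #3] limit_sell(price=96, qty=2): fills=none; bids=[-] asks=[#3:2@96 #1:1@101 #2:9@104]
After op 4 cancel(order #1): fills=none; bids=[-] asks=[#3:2@96 #2:9@104]
After op 5 [order #4] market_buy(qty=4): fills=#4x#3:2@96 #4x#2:2@104; bids=[-] asks=[#2:7@104]
After op 6 [order #5] limit_sell(price=100, qty=1): fills=none; bids=[-] asks=[#5:1@100 #2:7@104]
After op 7 cancel(order #5): fills=none; bids=[-] asks=[#2:7@104]
After op 8 [order #6] limit_buy(price=98, qty=1): fills=none; bids=[#6:1@98] asks=[#2:7@104]
After op 9 [order #7] limit_sell(price=103, qty=1): fills=none; bids=[#6:1@98] asks=[#7:1@103 #2:7@104]

Answer: BIDS (highest first):
  #6: 1@98
ASKS (lowest first):
  #7: 1@103
  #2: 7@104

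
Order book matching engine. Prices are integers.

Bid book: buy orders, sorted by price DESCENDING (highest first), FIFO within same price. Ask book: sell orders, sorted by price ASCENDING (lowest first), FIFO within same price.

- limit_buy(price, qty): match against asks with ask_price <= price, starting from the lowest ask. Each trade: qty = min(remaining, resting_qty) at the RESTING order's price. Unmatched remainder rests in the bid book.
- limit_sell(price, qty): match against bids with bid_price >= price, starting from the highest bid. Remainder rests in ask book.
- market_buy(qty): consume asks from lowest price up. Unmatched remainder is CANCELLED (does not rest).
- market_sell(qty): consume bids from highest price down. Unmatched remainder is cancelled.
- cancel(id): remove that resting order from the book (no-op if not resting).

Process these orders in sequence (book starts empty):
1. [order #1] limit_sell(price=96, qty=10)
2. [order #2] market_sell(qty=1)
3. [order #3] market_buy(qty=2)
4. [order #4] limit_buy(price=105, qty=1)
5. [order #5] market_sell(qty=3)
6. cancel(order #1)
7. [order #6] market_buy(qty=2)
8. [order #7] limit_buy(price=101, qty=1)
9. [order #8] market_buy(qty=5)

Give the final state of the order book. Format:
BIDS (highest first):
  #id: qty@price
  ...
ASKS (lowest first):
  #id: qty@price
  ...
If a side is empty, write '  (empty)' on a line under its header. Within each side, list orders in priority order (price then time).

Answer: BIDS (highest first):
  #7: 1@101
ASKS (lowest first):
  (empty)

Derivation:
After op 1 [order #1] limit_sell(price=96, qty=10): fills=none; bids=[-] asks=[#1:10@96]
After op 2 [order #2] market_sell(qty=1): fills=none; bids=[-] asks=[#1:10@96]
After op 3 [order #3] market_buy(qty=2): fills=#3x#1:2@96; bids=[-] asks=[#1:8@96]
After op 4 [order #4] limit_buy(price=105, qty=1): fills=#4x#1:1@96; bids=[-] asks=[#1:7@96]
After op 5 [order #5] market_sell(qty=3): fills=none; bids=[-] asks=[#1:7@96]
After op 6 cancel(order #1): fills=none; bids=[-] asks=[-]
After op 7 [order #6] market_buy(qty=2): fills=none; bids=[-] asks=[-]
After op 8 [order #7] limit_buy(price=101, qty=1): fills=none; bids=[#7:1@101] asks=[-]
After op 9 [order #8] market_buy(qty=5): fills=none; bids=[#7:1@101] asks=[-]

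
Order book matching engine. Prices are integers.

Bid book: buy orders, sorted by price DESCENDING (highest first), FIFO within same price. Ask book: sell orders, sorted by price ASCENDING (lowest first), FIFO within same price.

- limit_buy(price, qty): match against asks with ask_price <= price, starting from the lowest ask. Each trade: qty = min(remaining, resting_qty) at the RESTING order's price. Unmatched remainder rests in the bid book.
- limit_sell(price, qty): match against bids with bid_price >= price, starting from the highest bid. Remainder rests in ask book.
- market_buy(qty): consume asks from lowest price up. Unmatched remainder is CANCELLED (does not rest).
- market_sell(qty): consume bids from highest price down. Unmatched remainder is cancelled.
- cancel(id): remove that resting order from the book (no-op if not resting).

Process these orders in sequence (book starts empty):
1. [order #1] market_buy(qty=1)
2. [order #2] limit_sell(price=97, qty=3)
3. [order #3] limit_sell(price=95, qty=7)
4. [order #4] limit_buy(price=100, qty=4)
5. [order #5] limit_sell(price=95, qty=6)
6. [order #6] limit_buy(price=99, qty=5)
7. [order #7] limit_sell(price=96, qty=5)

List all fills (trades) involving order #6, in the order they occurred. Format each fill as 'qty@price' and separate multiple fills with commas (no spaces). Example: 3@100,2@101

Answer: 3@95,2@95

Derivation:
After op 1 [order #1] market_buy(qty=1): fills=none; bids=[-] asks=[-]
After op 2 [order #2] limit_sell(price=97, qty=3): fills=none; bids=[-] asks=[#2:3@97]
After op 3 [order #3] limit_sell(price=95, qty=7): fills=none; bids=[-] asks=[#3:7@95 #2:3@97]
After op 4 [order #4] limit_buy(price=100, qty=4): fills=#4x#3:4@95; bids=[-] asks=[#3:3@95 #2:3@97]
After op 5 [order #5] limit_sell(price=95, qty=6): fills=none; bids=[-] asks=[#3:3@95 #5:6@95 #2:3@97]
After op 6 [order #6] limit_buy(price=99, qty=5): fills=#6x#3:3@95 #6x#5:2@95; bids=[-] asks=[#5:4@95 #2:3@97]
After op 7 [order #7] limit_sell(price=96, qty=5): fills=none; bids=[-] asks=[#5:4@95 #7:5@96 #2:3@97]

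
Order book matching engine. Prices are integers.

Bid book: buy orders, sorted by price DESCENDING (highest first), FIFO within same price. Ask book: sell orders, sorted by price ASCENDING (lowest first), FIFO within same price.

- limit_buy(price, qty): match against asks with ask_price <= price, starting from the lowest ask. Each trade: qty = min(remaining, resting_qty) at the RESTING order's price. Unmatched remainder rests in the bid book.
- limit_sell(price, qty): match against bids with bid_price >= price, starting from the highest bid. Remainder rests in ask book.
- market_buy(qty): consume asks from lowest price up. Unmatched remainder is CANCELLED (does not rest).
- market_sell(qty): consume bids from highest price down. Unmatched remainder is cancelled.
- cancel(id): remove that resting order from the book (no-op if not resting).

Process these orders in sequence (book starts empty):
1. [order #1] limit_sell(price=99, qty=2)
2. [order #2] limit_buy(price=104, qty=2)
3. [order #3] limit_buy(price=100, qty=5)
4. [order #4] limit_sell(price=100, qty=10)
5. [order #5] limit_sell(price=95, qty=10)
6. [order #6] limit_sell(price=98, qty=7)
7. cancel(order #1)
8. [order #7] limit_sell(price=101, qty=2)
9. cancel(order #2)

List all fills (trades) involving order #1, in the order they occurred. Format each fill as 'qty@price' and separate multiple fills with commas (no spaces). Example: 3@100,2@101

After op 1 [order #1] limit_sell(price=99, qty=2): fills=none; bids=[-] asks=[#1:2@99]
After op 2 [order #2] limit_buy(price=104, qty=2): fills=#2x#1:2@99; bids=[-] asks=[-]
After op 3 [order #3] limit_buy(price=100, qty=5): fills=none; bids=[#3:5@100] asks=[-]
After op 4 [order #4] limit_sell(price=100, qty=10): fills=#3x#4:5@100; bids=[-] asks=[#4:5@100]
After op 5 [order #5] limit_sell(price=95, qty=10): fills=none; bids=[-] asks=[#5:10@95 #4:5@100]
After op 6 [order #6] limit_sell(price=98, qty=7): fills=none; bids=[-] asks=[#5:10@95 #6:7@98 #4:5@100]
After op 7 cancel(order #1): fills=none; bids=[-] asks=[#5:10@95 #6:7@98 #4:5@100]
After op 8 [order #7] limit_sell(price=101, qty=2): fills=none; bids=[-] asks=[#5:10@95 #6:7@98 #4:5@100 #7:2@101]
After op 9 cancel(order #2): fills=none; bids=[-] asks=[#5:10@95 #6:7@98 #4:5@100 #7:2@101]

Answer: 2@99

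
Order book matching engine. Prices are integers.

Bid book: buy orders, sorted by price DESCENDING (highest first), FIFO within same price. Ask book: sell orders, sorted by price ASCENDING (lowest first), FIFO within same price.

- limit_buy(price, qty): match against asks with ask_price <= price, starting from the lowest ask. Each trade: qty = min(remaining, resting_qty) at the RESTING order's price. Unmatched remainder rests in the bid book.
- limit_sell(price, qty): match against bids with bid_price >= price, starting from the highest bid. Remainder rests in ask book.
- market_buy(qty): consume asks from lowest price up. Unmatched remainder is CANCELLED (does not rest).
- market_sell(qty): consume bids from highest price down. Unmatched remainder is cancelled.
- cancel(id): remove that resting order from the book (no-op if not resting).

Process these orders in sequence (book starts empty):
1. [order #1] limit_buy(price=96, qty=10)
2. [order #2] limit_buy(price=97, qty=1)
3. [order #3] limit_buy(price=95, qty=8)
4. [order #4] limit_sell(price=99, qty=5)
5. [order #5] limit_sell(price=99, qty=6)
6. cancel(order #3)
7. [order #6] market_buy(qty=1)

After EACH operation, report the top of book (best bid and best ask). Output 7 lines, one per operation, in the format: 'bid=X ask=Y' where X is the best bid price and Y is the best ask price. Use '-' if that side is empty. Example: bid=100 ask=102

After op 1 [order #1] limit_buy(price=96, qty=10): fills=none; bids=[#1:10@96] asks=[-]
After op 2 [order #2] limit_buy(price=97, qty=1): fills=none; bids=[#2:1@97 #1:10@96] asks=[-]
After op 3 [order #3] limit_buy(price=95, qty=8): fills=none; bids=[#2:1@97 #1:10@96 #3:8@95] asks=[-]
After op 4 [order #4] limit_sell(price=99, qty=5): fills=none; bids=[#2:1@97 #1:10@96 #3:8@95] asks=[#4:5@99]
After op 5 [order #5] limit_sell(price=99, qty=6): fills=none; bids=[#2:1@97 #1:10@96 #3:8@95] asks=[#4:5@99 #5:6@99]
After op 6 cancel(order #3): fills=none; bids=[#2:1@97 #1:10@96] asks=[#4:5@99 #5:6@99]
After op 7 [order #6] market_buy(qty=1): fills=#6x#4:1@99; bids=[#2:1@97 #1:10@96] asks=[#4:4@99 #5:6@99]

Answer: bid=96 ask=-
bid=97 ask=-
bid=97 ask=-
bid=97 ask=99
bid=97 ask=99
bid=97 ask=99
bid=97 ask=99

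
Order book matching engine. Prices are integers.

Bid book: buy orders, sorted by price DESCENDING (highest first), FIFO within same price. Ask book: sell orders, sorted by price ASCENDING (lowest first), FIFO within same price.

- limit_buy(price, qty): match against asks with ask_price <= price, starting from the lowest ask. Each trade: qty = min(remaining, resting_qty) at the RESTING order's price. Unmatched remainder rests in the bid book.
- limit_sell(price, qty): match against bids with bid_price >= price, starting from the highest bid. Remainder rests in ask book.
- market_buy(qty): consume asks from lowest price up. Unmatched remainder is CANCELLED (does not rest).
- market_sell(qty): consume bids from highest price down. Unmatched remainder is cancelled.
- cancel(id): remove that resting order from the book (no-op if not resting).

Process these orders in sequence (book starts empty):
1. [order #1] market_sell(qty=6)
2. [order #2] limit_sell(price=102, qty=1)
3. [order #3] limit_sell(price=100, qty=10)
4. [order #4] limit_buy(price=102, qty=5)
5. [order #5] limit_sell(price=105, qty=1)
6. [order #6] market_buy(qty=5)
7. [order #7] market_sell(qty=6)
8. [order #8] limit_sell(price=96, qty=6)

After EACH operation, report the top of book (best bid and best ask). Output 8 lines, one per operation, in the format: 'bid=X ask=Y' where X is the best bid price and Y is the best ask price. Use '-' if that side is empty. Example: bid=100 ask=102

Answer: bid=- ask=-
bid=- ask=102
bid=- ask=100
bid=- ask=100
bid=- ask=100
bid=- ask=102
bid=- ask=102
bid=- ask=96

Derivation:
After op 1 [order #1] market_sell(qty=6): fills=none; bids=[-] asks=[-]
After op 2 [order #2] limit_sell(price=102, qty=1): fills=none; bids=[-] asks=[#2:1@102]
After op 3 [order #3] limit_sell(price=100, qty=10): fills=none; bids=[-] asks=[#3:10@100 #2:1@102]
After op 4 [order #4] limit_buy(price=102, qty=5): fills=#4x#3:5@100; bids=[-] asks=[#3:5@100 #2:1@102]
After op 5 [order #5] limit_sell(price=105, qty=1): fills=none; bids=[-] asks=[#3:5@100 #2:1@102 #5:1@105]
After op 6 [order #6] market_buy(qty=5): fills=#6x#3:5@100; bids=[-] asks=[#2:1@102 #5:1@105]
After op 7 [order #7] market_sell(qty=6): fills=none; bids=[-] asks=[#2:1@102 #5:1@105]
After op 8 [order #8] limit_sell(price=96, qty=6): fills=none; bids=[-] asks=[#8:6@96 #2:1@102 #5:1@105]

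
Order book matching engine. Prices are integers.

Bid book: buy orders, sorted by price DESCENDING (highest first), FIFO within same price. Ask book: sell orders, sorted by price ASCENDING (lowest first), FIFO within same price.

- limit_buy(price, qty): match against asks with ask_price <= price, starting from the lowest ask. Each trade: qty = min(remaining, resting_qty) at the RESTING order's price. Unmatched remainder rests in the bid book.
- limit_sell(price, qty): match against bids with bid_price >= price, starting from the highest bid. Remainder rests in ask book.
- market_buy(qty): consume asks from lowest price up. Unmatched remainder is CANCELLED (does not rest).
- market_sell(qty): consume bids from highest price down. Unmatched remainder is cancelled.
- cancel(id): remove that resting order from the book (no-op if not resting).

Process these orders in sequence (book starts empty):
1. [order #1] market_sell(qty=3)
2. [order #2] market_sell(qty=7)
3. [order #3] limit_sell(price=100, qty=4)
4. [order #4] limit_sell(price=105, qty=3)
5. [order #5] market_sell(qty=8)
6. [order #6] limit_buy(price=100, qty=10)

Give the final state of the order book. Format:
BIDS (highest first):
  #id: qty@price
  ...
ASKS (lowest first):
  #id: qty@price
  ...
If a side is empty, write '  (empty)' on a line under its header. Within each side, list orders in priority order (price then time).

After op 1 [order #1] market_sell(qty=3): fills=none; bids=[-] asks=[-]
After op 2 [order #2] market_sell(qty=7): fills=none; bids=[-] asks=[-]
After op 3 [order #3] limit_sell(price=100, qty=4): fills=none; bids=[-] asks=[#3:4@100]
After op 4 [order #4] limit_sell(price=105, qty=3): fills=none; bids=[-] asks=[#3:4@100 #4:3@105]
After op 5 [order #5] market_sell(qty=8): fills=none; bids=[-] asks=[#3:4@100 #4:3@105]
After op 6 [order #6] limit_buy(price=100, qty=10): fills=#6x#3:4@100; bids=[#6:6@100] asks=[#4:3@105]

Answer: BIDS (highest first):
  #6: 6@100
ASKS (lowest first):
  #4: 3@105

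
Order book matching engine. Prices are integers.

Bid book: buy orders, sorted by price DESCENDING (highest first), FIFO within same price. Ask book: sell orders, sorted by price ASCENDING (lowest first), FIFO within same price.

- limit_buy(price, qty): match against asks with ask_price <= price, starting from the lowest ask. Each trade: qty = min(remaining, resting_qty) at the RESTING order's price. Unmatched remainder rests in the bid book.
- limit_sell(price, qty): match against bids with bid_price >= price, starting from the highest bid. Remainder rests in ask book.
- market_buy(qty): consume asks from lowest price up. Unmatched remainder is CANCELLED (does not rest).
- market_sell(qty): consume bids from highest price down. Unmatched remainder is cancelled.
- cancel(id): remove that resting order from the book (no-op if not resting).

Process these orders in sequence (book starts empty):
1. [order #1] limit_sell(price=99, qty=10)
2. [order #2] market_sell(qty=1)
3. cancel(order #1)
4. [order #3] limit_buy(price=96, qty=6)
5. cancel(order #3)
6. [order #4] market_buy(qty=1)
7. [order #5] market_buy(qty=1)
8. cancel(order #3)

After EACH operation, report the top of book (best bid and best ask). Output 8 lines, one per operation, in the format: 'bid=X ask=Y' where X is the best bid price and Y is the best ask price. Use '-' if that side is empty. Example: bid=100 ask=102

After op 1 [order #1] limit_sell(price=99, qty=10): fills=none; bids=[-] asks=[#1:10@99]
After op 2 [order #2] market_sell(qty=1): fills=none; bids=[-] asks=[#1:10@99]
After op 3 cancel(order #1): fills=none; bids=[-] asks=[-]
After op 4 [order #3] limit_buy(price=96, qty=6): fills=none; bids=[#3:6@96] asks=[-]
After op 5 cancel(order #3): fills=none; bids=[-] asks=[-]
After op 6 [order #4] market_buy(qty=1): fills=none; bids=[-] asks=[-]
After op 7 [order #5] market_buy(qty=1): fills=none; bids=[-] asks=[-]
After op 8 cancel(order #3): fills=none; bids=[-] asks=[-]

Answer: bid=- ask=99
bid=- ask=99
bid=- ask=-
bid=96 ask=-
bid=- ask=-
bid=- ask=-
bid=- ask=-
bid=- ask=-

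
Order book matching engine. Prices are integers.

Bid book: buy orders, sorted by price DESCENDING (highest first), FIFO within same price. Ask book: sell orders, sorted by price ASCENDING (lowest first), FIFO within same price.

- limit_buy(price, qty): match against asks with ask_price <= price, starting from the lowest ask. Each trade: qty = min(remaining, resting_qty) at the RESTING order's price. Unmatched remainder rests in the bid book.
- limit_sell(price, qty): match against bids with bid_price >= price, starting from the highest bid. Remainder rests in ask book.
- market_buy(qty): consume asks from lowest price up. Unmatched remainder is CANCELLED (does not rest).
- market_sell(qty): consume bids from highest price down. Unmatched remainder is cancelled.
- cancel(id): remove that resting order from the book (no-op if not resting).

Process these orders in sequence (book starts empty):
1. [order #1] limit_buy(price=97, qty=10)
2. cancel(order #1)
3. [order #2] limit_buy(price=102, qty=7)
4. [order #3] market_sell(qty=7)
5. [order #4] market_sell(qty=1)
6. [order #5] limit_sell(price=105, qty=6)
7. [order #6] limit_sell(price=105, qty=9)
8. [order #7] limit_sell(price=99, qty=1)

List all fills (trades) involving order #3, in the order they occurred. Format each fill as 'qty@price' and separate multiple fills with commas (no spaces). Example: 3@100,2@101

Answer: 7@102

Derivation:
After op 1 [order #1] limit_buy(price=97, qty=10): fills=none; bids=[#1:10@97] asks=[-]
After op 2 cancel(order #1): fills=none; bids=[-] asks=[-]
After op 3 [order #2] limit_buy(price=102, qty=7): fills=none; bids=[#2:7@102] asks=[-]
After op 4 [order #3] market_sell(qty=7): fills=#2x#3:7@102; bids=[-] asks=[-]
After op 5 [order #4] market_sell(qty=1): fills=none; bids=[-] asks=[-]
After op 6 [order #5] limit_sell(price=105, qty=6): fills=none; bids=[-] asks=[#5:6@105]
After op 7 [order #6] limit_sell(price=105, qty=9): fills=none; bids=[-] asks=[#5:6@105 #6:9@105]
After op 8 [order #7] limit_sell(price=99, qty=1): fills=none; bids=[-] asks=[#7:1@99 #5:6@105 #6:9@105]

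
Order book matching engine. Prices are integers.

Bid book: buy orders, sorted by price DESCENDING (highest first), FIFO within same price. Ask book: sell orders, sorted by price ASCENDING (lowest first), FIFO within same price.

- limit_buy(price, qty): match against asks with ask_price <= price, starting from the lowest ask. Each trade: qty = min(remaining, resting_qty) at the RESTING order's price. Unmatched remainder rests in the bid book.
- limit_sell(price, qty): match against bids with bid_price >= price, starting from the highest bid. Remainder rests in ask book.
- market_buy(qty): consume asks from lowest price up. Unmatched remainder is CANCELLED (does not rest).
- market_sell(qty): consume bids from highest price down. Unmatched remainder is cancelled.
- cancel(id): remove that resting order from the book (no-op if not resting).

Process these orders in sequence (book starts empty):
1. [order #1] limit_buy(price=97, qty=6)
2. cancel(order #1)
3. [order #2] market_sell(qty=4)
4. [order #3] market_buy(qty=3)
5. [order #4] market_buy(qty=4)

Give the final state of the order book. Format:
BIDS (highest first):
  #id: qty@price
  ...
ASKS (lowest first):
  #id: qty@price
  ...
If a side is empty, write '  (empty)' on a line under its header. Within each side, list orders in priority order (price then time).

After op 1 [order #1] limit_buy(price=97, qty=6): fills=none; bids=[#1:6@97] asks=[-]
After op 2 cancel(order #1): fills=none; bids=[-] asks=[-]
After op 3 [order #2] market_sell(qty=4): fills=none; bids=[-] asks=[-]
After op 4 [order #3] market_buy(qty=3): fills=none; bids=[-] asks=[-]
After op 5 [order #4] market_buy(qty=4): fills=none; bids=[-] asks=[-]

Answer: BIDS (highest first):
  (empty)
ASKS (lowest first):
  (empty)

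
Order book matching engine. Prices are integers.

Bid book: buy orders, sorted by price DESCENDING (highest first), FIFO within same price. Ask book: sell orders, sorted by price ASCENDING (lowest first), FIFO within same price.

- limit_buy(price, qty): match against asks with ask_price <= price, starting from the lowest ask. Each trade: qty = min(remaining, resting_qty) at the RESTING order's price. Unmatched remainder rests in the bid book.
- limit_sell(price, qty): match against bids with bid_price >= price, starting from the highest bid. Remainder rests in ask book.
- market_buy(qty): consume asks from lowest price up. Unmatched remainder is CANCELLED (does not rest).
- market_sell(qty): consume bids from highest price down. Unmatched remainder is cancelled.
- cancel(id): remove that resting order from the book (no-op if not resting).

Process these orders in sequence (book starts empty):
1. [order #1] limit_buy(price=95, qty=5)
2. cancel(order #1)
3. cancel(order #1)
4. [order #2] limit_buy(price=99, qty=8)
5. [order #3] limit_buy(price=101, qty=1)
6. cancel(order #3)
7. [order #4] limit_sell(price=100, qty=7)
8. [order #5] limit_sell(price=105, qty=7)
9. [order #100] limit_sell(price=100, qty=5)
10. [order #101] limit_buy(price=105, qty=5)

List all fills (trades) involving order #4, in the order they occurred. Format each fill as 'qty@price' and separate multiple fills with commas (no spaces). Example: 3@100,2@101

Answer: 5@100

Derivation:
After op 1 [order #1] limit_buy(price=95, qty=5): fills=none; bids=[#1:5@95] asks=[-]
After op 2 cancel(order #1): fills=none; bids=[-] asks=[-]
After op 3 cancel(order #1): fills=none; bids=[-] asks=[-]
After op 4 [order #2] limit_buy(price=99, qty=8): fills=none; bids=[#2:8@99] asks=[-]
After op 5 [order #3] limit_buy(price=101, qty=1): fills=none; bids=[#3:1@101 #2:8@99] asks=[-]
After op 6 cancel(order #3): fills=none; bids=[#2:8@99] asks=[-]
After op 7 [order #4] limit_sell(price=100, qty=7): fills=none; bids=[#2:8@99] asks=[#4:7@100]
After op 8 [order #5] limit_sell(price=105, qty=7): fills=none; bids=[#2:8@99] asks=[#4:7@100 #5:7@105]
After op 9 [order #100] limit_sell(price=100, qty=5): fills=none; bids=[#2:8@99] asks=[#4:7@100 #100:5@100 #5:7@105]
After op 10 [order #101] limit_buy(price=105, qty=5): fills=#101x#4:5@100; bids=[#2:8@99] asks=[#4:2@100 #100:5@100 #5:7@105]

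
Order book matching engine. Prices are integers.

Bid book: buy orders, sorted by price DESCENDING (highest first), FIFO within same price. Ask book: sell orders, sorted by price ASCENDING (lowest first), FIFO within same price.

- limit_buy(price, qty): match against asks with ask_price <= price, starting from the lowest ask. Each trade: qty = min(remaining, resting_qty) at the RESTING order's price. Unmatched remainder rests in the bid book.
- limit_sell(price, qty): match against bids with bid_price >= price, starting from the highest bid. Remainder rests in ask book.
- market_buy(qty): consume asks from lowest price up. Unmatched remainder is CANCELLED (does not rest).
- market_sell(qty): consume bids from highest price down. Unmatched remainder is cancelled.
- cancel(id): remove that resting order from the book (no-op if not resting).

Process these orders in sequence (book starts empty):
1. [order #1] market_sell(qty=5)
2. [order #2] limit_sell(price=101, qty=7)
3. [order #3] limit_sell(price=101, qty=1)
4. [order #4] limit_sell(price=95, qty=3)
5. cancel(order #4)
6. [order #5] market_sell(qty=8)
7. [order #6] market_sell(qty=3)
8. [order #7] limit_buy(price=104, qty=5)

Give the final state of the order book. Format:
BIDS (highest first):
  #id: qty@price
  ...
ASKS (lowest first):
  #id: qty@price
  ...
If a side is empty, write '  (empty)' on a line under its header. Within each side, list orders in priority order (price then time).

After op 1 [order #1] market_sell(qty=5): fills=none; bids=[-] asks=[-]
After op 2 [order #2] limit_sell(price=101, qty=7): fills=none; bids=[-] asks=[#2:7@101]
After op 3 [order #3] limit_sell(price=101, qty=1): fills=none; bids=[-] asks=[#2:7@101 #3:1@101]
After op 4 [order #4] limit_sell(price=95, qty=3): fills=none; bids=[-] asks=[#4:3@95 #2:7@101 #3:1@101]
After op 5 cancel(order #4): fills=none; bids=[-] asks=[#2:7@101 #3:1@101]
After op 6 [order #5] market_sell(qty=8): fills=none; bids=[-] asks=[#2:7@101 #3:1@101]
After op 7 [order #6] market_sell(qty=3): fills=none; bids=[-] asks=[#2:7@101 #3:1@101]
After op 8 [order #7] limit_buy(price=104, qty=5): fills=#7x#2:5@101; bids=[-] asks=[#2:2@101 #3:1@101]

Answer: BIDS (highest first):
  (empty)
ASKS (lowest first):
  #2: 2@101
  #3: 1@101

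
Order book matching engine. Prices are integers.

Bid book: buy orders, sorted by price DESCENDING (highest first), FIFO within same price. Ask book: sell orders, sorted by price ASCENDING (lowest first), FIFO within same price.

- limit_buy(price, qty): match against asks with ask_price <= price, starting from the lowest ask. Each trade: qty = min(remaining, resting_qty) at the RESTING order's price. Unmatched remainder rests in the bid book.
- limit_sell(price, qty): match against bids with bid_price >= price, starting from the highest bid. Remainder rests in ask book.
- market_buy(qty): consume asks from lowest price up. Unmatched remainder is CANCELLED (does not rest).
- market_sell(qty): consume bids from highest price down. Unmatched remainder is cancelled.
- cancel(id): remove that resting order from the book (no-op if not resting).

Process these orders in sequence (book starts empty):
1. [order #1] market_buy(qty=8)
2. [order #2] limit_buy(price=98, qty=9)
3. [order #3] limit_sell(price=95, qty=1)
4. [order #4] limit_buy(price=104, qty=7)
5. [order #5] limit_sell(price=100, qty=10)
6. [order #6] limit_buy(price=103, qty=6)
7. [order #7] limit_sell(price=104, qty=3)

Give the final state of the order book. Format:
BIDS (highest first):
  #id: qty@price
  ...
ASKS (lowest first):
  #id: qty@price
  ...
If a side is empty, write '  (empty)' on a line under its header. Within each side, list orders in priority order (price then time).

After op 1 [order #1] market_buy(qty=8): fills=none; bids=[-] asks=[-]
After op 2 [order #2] limit_buy(price=98, qty=9): fills=none; bids=[#2:9@98] asks=[-]
After op 3 [order #3] limit_sell(price=95, qty=1): fills=#2x#3:1@98; bids=[#2:8@98] asks=[-]
After op 4 [order #4] limit_buy(price=104, qty=7): fills=none; bids=[#4:7@104 #2:8@98] asks=[-]
After op 5 [order #5] limit_sell(price=100, qty=10): fills=#4x#5:7@104; bids=[#2:8@98] asks=[#5:3@100]
After op 6 [order #6] limit_buy(price=103, qty=6): fills=#6x#5:3@100; bids=[#6:3@103 #2:8@98] asks=[-]
After op 7 [order #7] limit_sell(price=104, qty=3): fills=none; bids=[#6:3@103 #2:8@98] asks=[#7:3@104]

Answer: BIDS (highest first):
  #6: 3@103
  #2: 8@98
ASKS (lowest first):
  #7: 3@104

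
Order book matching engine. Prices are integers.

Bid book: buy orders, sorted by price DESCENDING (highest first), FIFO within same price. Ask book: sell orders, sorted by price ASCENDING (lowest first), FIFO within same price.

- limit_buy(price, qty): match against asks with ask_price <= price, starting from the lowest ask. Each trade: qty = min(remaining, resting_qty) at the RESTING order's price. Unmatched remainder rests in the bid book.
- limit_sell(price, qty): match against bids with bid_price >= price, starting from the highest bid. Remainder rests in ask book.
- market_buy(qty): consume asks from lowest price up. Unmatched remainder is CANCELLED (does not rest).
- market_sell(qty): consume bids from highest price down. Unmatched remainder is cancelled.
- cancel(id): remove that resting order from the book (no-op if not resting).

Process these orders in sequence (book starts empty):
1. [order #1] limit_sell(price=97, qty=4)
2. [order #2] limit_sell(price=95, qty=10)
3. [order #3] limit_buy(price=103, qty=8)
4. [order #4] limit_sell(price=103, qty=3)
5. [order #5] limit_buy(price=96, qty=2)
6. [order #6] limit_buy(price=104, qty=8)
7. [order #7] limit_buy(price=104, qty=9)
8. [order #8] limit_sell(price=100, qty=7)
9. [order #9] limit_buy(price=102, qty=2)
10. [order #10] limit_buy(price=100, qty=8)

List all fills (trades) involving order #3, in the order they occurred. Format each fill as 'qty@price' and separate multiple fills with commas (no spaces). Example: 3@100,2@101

After op 1 [order #1] limit_sell(price=97, qty=4): fills=none; bids=[-] asks=[#1:4@97]
After op 2 [order #2] limit_sell(price=95, qty=10): fills=none; bids=[-] asks=[#2:10@95 #1:4@97]
After op 3 [order #3] limit_buy(price=103, qty=8): fills=#3x#2:8@95; bids=[-] asks=[#2:2@95 #1:4@97]
After op 4 [order #4] limit_sell(price=103, qty=3): fills=none; bids=[-] asks=[#2:2@95 #1:4@97 #4:3@103]
After op 5 [order #5] limit_buy(price=96, qty=2): fills=#5x#2:2@95; bids=[-] asks=[#1:4@97 #4:3@103]
After op 6 [order #6] limit_buy(price=104, qty=8): fills=#6x#1:4@97 #6x#4:3@103; bids=[#6:1@104] asks=[-]
After op 7 [order #7] limit_buy(price=104, qty=9): fills=none; bids=[#6:1@104 #7:9@104] asks=[-]
After op 8 [order #8] limit_sell(price=100, qty=7): fills=#6x#8:1@104 #7x#8:6@104; bids=[#7:3@104] asks=[-]
After op 9 [order #9] limit_buy(price=102, qty=2): fills=none; bids=[#7:3@104 #9:2@102] asks=[-]
After op 10 [order #10] limit_buy(price=100, qty=8): fills=none; bids=[#7:3@104 #9:2@102 #10:8@100] asks=[-]

Answer: 8@95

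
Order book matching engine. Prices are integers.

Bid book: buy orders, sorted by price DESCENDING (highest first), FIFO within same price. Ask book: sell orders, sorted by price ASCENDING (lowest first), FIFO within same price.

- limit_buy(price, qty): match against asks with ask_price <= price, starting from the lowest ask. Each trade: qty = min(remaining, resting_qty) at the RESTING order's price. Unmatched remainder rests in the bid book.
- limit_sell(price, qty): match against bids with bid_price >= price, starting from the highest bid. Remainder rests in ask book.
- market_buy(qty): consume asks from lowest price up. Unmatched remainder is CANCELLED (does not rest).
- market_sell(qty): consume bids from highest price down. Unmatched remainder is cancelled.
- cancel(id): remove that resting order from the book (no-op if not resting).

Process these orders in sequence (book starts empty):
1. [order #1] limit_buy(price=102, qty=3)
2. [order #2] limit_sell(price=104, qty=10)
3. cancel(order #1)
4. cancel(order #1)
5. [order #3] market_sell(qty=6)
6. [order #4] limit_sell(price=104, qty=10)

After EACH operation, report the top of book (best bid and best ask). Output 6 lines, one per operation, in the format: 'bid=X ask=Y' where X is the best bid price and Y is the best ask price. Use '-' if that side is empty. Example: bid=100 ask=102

After op 1 [order #1] limit_buy(price=102, qty=3): fills=none; bids=[#1:3@102] asks=[-]
After op 2 [order #2] limit_sell(price=104, qty=10): fills=none; bids=[#1:3@102] asks=[#2:10@104]
After op 3 cancel(order #1): fills=none; bids=[-] asks=[#2:10@104]
After op 4 cancel(order #1): fills=none; bids=[-] asks=[#2:10@104]
After op 5 [order #3] market_sell(qty=6): fills=none; bids=[-] asks=[#2:10@104]
After op 6 [order #4] limit_sell(price=104, qty=10): fills=none; bids=[-] asks=[#2:10@104 #4:10@104]

Answer: bid=102 ask=-
bid=102 ask=104
bid=- ask=104
bid=- ask=104
bid=- ask=104
bid=- ask=104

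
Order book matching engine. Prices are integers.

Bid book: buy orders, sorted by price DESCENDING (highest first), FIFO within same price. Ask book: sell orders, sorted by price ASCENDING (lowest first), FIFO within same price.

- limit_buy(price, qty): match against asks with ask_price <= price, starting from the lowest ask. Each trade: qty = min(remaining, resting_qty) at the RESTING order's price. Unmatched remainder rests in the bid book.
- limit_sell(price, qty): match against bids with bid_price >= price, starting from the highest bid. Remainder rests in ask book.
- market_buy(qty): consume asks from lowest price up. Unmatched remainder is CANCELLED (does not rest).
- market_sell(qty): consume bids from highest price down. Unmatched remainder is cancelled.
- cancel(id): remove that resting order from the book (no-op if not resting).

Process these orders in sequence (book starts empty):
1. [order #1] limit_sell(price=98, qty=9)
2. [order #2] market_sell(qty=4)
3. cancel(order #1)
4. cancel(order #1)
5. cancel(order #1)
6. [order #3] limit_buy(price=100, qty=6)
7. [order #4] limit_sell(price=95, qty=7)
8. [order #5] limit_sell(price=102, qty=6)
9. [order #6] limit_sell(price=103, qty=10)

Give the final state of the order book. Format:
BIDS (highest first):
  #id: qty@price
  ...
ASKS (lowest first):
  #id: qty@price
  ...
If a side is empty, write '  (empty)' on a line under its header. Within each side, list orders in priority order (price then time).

After op 1 [order #1] limit_sell(price=98, qty=9): fills=none; bids=[-] asks=[#1:9@98]
After op 2 [order #2] market_sell(qty=4): fills=none; bids=[-] asks=[#1:9@98]
After op 3 cancel(order #1): fills=none; bids=[-] asks=[-]
After op 4 cancel(order #1): fills=none; bids=[-] asks=[-]
After op 5 cancel(order #1): fills=none; bids=[-] asks=[-]
After op 6 [order #3] limit_buy(price=100, qty=6): fills=none; bids=[#3:6@100] asks=[-]
After op 7 [order #4] limit_sell(price=95, qty=7): fills=#3x#4:6@100; bids=[-] asks=[#4:1@95]
After op 8 [order #5] limit_sell(price=102, qty=6): fills=none; bids=[-] asks=[#4:1@95 #5:6@102]
After op 9 [order #6] limit_sell(price=103, qty=10): fills=none; bids=[-] asks=[#4:1@95 #5:6@102 #6:10@103]

Answer: BIDS (highest first):
  (empty)
ASKS (lowest first):
  #4: 1@95
  #5: 6@102
  #6: 10@103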